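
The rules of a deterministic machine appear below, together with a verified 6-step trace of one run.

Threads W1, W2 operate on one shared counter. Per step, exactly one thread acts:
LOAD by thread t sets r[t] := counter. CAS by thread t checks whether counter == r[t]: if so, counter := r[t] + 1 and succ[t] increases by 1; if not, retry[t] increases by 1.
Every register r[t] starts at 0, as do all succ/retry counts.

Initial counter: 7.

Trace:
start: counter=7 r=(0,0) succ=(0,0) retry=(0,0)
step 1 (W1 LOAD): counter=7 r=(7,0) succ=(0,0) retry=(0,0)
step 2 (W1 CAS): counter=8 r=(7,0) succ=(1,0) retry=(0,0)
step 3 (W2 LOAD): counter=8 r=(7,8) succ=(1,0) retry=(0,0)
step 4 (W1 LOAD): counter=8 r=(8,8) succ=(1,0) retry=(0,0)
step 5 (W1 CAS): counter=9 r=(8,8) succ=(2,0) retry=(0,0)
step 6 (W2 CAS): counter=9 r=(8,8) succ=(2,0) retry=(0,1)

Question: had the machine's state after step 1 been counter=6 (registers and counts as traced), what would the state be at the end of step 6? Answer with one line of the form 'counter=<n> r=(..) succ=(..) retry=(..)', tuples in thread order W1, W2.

counter=7 r=(6,6) succ=(1,0) retry=(1,1)

state after step 1 := counter=6 r=(7,0) succ=(0,0) retry=(0,0)
step 2 (W1 CAS): counter=6 r=(7,0) succ=(0,0) retry=(1,0)
step 3 (W2 LOAD): counter=6 r=(7,6) succ=(0,0) retry=(1,0)
step 4 (W1 LOAD): counter=6 r=(6,6) succ=(0,0) retry=(1,0)
step 5 (W1 CAS): counter=7 r=(6,6) succ=(1,0) retry=(1,0)
step 6 (W2 CAS): counter=7 r=(6,6) succ=(1,0) retry=(1,1)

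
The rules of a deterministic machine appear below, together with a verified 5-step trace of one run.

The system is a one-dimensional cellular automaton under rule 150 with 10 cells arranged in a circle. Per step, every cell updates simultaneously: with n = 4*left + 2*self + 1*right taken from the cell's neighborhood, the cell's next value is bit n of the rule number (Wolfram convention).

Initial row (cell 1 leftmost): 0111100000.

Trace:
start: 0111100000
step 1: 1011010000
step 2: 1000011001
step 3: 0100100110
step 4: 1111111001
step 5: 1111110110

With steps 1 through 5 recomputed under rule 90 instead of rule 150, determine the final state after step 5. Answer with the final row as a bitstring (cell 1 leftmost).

1100111111

(re-executing steps 1..5 under rule 90; state before step 1: 0111100000)
step 1: 1100110000
step 2: 1111111001
step 3: 0000001111
step 4: 1000011001
step 5: 1100111111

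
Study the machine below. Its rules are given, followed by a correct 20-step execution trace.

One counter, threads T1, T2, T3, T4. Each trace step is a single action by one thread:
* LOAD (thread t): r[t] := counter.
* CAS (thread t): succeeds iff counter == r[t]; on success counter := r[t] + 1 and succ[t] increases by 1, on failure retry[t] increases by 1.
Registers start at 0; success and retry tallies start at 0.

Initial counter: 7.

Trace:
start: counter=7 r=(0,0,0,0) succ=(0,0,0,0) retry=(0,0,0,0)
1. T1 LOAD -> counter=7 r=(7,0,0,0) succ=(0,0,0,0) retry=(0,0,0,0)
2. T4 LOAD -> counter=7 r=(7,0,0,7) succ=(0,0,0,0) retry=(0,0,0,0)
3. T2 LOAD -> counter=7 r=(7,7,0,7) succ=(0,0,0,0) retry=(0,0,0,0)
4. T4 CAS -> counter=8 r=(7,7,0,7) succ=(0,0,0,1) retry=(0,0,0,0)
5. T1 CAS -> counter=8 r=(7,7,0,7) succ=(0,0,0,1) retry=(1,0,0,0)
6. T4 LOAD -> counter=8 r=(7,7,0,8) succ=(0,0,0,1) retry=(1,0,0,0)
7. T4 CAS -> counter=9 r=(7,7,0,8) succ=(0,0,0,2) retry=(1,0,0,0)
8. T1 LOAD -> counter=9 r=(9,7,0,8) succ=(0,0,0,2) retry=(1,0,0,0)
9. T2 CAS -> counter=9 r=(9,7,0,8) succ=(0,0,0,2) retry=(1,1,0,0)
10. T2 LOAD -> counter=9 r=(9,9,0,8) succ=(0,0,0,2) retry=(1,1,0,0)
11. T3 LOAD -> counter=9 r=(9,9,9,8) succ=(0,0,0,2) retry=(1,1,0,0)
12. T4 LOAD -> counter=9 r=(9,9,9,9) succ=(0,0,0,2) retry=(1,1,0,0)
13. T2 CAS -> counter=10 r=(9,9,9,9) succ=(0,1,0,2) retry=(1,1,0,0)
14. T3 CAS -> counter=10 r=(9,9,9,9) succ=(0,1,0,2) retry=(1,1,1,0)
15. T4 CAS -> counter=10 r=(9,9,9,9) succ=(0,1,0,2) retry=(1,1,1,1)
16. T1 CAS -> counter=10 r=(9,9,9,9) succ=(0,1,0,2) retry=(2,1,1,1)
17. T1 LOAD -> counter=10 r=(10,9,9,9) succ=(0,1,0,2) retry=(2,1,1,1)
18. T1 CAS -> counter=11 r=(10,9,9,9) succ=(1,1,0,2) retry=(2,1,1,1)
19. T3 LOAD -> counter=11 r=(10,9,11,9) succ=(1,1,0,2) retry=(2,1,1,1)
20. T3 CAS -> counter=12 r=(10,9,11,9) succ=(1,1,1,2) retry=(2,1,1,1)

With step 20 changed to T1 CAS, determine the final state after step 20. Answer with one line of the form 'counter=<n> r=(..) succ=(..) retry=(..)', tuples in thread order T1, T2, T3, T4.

(re-executing from step 20 with the substitution; state before step 20: counter=11 r=(10,9,11,9) succ=(1,1,0,2) retry=(2,1,1,1))
20. T1 CAS -> counter=11 r=(10,9,11,9) succ=(1,1,0,2) retry=(3,1,1,1)

counter=11 r=(10,9,11,9) succ=(1,1,0,2) retry=(3,1,1,1)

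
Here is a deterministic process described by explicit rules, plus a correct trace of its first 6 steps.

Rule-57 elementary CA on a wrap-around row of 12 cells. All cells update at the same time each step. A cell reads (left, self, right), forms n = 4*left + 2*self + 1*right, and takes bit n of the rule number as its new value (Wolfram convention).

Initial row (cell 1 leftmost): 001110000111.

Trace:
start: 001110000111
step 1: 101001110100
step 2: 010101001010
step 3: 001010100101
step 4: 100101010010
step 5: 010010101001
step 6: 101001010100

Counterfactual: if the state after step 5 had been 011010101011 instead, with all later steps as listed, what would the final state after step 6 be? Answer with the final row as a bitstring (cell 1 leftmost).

110101010110

state after step 5 := 011010101011
step 6: 110101010110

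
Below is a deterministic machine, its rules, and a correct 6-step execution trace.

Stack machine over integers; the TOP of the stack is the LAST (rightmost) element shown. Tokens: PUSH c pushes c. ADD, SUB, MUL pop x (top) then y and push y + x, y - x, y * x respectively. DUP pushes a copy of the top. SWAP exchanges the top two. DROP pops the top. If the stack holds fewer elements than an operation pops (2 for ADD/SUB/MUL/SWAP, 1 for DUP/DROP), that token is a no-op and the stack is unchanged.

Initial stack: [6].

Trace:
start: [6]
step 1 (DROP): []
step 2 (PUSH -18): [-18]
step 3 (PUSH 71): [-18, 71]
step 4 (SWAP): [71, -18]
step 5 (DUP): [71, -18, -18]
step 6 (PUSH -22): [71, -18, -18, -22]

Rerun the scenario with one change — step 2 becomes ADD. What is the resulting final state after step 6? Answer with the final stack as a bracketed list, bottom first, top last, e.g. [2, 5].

(re-executing from step 2 with the substitution; state before step 2: [])
step 2 (ADD): []
step 3 (PUSH 71): [71]
step 4 (SWAP): [71]
step 5 (DUP): [71, 71]
step 6 (PUSH -22): [71, 71, -22]

[71, 71, -22]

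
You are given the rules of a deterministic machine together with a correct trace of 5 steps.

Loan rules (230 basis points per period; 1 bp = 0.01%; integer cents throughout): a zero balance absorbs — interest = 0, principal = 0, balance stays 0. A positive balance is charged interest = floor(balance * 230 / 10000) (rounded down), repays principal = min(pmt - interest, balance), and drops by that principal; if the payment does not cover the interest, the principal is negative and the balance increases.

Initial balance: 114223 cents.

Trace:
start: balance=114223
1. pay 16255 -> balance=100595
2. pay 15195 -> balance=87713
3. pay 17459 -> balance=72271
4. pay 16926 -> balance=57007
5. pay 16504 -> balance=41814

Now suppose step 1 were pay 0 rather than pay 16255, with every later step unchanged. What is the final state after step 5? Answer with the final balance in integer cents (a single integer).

59616

(re-executing from step 1 with the substitution; state before step 1: balance=114223)
1. pay 0 -> balance=116850
2. pay 15195 -> balance=104342
3. pay 17459 -> balance=89282
4. pay 16926 -> balance=74409
5. pay 16504 -> balance=59616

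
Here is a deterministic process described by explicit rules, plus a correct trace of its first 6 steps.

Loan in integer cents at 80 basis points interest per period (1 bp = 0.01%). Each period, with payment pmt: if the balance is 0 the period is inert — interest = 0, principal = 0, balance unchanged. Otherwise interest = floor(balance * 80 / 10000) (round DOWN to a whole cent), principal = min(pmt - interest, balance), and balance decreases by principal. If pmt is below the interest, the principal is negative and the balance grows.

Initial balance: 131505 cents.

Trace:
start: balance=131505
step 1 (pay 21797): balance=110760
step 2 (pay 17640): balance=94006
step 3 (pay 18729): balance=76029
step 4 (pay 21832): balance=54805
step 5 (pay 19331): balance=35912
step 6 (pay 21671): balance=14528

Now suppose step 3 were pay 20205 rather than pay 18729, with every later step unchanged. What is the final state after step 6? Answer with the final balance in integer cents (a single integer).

13016

(re-executing from step 3 with the substitution; state before step 3: balance=94006)
step 3 (pay 20205): balance=74553
step 4 (pay 21832): balance=53317
step 5 (pay 19331): balance=34412
step 6 (pay 21671): balance=13016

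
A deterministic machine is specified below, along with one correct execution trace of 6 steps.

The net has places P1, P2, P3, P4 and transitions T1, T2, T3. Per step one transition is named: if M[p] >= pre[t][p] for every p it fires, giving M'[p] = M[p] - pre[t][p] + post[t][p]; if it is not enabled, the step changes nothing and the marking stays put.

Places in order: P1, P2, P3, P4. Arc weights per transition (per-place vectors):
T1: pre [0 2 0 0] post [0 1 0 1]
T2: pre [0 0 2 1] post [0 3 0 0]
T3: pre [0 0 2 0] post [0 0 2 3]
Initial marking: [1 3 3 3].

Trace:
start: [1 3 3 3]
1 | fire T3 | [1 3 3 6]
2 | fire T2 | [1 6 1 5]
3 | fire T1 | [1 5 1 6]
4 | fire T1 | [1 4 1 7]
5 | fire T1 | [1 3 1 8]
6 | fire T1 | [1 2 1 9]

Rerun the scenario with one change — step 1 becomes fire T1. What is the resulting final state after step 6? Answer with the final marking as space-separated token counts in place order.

(re-executing from step 1 with the substitution; state before step 1: [1 3 3 3])
1 | fire T1 | [1 2 3 4]
2 | fire T2 | [1 5 1 3]
3 | fire T1 | [1 4 1 4]
4 | fire T1 | [1 3 1 5]
5 | fire T1 | [1 2 1 6]
6 | fire T1 | [1 1 1 7]

1 1 1 7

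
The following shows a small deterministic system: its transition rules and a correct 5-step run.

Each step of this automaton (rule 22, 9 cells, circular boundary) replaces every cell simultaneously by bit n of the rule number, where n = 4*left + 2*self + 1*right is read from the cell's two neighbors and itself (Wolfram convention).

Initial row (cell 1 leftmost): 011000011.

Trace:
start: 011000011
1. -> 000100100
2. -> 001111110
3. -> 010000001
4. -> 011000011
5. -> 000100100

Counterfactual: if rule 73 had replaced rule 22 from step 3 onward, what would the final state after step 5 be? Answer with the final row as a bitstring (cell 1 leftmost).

(re-executing steps 3..5 under rule 73; state before step 3: 001111110)
3. -> 101000010
4. -> 000011000
5. -> 111011011

111011011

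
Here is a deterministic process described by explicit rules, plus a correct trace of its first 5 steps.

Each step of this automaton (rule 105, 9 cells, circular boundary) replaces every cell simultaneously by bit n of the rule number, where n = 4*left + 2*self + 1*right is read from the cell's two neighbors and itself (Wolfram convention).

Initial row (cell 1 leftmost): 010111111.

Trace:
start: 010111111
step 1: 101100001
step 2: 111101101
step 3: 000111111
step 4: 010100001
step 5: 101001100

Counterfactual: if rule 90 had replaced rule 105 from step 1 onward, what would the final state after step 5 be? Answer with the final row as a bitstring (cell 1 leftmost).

000110011

(re-executing steps 1..5 under rule 90; state before step 1: 010111111)
step 1: 000100001
step 2: 101010010
step 3: 000001100
step 4: 000011110
step 5: 000110011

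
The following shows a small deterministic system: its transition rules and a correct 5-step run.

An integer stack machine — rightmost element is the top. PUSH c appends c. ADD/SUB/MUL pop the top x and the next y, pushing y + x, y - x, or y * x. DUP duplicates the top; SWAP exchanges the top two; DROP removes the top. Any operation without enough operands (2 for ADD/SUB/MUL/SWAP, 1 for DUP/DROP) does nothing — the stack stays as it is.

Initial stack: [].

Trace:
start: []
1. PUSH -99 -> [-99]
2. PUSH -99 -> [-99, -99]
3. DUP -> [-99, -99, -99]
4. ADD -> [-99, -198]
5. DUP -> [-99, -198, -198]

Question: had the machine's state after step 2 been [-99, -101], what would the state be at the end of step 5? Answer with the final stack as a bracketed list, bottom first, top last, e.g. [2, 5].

state after step 2 := [-99, -101]
3. DUP -> [-99, -101, -101]
4. ADD -> [-99, -202]
5. DUP -> [-99, -202, -202]

[-99, -202, -202]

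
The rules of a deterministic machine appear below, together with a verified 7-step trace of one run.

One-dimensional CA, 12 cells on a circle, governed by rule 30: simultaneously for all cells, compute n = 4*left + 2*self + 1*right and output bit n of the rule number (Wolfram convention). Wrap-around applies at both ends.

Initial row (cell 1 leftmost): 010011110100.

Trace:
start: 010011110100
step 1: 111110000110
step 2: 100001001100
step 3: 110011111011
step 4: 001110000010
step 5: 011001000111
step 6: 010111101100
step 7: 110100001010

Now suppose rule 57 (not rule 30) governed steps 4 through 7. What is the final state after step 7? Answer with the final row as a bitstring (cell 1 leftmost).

(re-executing steps 4..7 under rule 57; state before step 4: 110011111011)
step 4: 001010000110
step 5: 100101110101
step 6: 010011001011
step 7: 101010100110

101010100110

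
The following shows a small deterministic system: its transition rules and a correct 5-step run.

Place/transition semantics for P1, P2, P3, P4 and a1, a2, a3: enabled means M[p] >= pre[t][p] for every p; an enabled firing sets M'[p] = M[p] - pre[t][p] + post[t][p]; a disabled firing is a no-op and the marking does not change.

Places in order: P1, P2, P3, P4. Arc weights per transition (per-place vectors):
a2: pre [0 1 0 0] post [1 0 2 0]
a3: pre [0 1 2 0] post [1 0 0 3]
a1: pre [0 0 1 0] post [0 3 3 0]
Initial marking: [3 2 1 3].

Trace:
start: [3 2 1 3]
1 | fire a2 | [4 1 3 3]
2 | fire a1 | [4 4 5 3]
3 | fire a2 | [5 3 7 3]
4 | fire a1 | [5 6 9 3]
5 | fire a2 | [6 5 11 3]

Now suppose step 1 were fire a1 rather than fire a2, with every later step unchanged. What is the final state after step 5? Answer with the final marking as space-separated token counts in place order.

(re-executing from step 1 with the substitution; state before step 1: [3 2 1 3])
1 | fire a1 | [3 5 3 3]
2 | fire a1 | [3 8 5 3]
3 | fire a2 | [4 7 7 3]
4 | fire a1 | [4 10 9 3]
5 | fire a2 | [5 9 11 3]

5 9 11 3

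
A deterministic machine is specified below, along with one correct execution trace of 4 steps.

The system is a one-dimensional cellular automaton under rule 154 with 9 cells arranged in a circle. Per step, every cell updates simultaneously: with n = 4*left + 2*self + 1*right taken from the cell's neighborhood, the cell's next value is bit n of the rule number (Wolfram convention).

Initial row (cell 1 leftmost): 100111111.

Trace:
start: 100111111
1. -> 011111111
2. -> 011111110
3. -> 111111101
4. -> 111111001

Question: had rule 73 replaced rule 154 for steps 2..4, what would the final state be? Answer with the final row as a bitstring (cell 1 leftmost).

110100101

(re-executing steps 2..4 under rule 73; state before step 2: 011111111)
2. -> 010000001
3. -> 000111100
4. -> 110100101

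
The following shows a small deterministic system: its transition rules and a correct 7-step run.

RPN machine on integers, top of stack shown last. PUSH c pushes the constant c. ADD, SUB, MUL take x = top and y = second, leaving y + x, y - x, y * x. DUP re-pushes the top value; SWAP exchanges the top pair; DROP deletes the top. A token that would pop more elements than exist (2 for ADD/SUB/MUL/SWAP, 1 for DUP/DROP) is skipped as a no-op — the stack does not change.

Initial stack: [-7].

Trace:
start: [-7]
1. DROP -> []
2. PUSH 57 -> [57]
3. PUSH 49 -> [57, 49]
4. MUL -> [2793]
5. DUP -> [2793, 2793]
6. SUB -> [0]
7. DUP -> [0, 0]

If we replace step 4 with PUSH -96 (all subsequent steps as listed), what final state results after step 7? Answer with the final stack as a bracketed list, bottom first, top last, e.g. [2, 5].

(re-executing from step 4 with the substitution; state before step 4: [57, 49])
4. PUSH -96 -> [57, 49, -96]
5. DUP -> [57, 49, -96, -96]
6. SUB -> [57, 49, 0]
7. DUP -> [57, 49, 0, 0]

[57, 49, 0, 0]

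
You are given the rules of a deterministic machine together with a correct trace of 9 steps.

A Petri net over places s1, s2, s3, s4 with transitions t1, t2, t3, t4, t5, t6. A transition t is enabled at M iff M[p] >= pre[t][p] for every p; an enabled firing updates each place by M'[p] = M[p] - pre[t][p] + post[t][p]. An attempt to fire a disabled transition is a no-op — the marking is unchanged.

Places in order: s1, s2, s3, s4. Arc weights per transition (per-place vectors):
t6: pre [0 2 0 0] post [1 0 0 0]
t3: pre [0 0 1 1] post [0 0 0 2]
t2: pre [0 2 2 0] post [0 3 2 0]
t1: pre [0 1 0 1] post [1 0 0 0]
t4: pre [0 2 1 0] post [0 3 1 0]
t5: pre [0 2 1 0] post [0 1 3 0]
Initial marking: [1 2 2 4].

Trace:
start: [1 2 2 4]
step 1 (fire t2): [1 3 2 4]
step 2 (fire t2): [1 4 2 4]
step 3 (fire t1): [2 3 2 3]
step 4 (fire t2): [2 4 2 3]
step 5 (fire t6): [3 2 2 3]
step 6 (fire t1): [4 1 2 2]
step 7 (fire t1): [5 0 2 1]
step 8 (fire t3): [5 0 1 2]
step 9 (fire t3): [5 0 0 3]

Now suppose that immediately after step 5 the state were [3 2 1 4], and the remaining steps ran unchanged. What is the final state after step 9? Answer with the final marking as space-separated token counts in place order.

5 0 0 3

state after step 5 := [3 2 1 4]
step 6 (fire t1): [4 1 1 3]
step 7 (fire t1): [5 0 1 2]
step 8 (fire t3): [5 0 0 3]
step 9 (fire t3): [5 0 0 3]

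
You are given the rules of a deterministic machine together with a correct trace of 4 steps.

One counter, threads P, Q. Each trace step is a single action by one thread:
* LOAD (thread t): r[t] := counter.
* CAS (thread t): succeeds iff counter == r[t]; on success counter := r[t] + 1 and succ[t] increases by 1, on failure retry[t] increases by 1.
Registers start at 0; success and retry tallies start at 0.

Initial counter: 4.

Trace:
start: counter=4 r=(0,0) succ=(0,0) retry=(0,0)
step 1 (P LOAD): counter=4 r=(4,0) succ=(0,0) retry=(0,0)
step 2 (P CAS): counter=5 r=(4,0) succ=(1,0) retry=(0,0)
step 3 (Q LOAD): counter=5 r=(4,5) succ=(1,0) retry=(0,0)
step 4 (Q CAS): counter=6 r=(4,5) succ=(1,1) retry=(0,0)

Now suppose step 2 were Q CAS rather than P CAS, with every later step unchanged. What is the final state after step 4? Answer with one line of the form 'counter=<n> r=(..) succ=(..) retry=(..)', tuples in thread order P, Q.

(re-executing from step 2 with the substitution; state before step 2: counter=4 r=(4,0) succ=(0,0) retry=(0,0))
step 2 (Q CAS): counter=4 r=(4,0) succ=(0,0) retry=(0,1)
step 3 (Q LOAD): counter=4 r=(4,4) succ=(0,0) retry=(0,1)
step 4 (Q CAS): counter=5 r=(4,4) succ=(0,1) retry=(0,1)

counter=5 r=(4,4) succ=(0,1) retry=(0,1)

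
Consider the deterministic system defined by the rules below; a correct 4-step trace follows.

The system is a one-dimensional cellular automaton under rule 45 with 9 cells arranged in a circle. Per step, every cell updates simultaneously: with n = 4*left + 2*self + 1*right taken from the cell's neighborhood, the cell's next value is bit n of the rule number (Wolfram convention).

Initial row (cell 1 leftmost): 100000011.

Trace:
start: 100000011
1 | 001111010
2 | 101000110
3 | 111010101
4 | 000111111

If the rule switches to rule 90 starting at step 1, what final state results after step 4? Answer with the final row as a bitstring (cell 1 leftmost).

(re-executing steps 1..4 under rule 90; state before step 1: 100000011)
1 | 110000110
2 | 111001110
3 | 101111010
4 | 001001000

001001000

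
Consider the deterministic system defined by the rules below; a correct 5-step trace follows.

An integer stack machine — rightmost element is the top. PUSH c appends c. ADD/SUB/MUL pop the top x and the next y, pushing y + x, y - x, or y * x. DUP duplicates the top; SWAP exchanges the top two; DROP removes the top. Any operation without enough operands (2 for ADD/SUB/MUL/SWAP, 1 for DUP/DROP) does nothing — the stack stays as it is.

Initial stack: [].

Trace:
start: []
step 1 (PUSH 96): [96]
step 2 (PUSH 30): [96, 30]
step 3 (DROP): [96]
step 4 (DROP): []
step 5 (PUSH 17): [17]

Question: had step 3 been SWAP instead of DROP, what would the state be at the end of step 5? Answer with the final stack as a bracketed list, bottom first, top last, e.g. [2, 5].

(re-executing from step 3 with the substitution; state before step 3: [96, 30])
step 3 (SWAP): [30, 96]
step 4 (DROP): [30]
step 5 (PUSH 17): [30, 17]

[30, 17]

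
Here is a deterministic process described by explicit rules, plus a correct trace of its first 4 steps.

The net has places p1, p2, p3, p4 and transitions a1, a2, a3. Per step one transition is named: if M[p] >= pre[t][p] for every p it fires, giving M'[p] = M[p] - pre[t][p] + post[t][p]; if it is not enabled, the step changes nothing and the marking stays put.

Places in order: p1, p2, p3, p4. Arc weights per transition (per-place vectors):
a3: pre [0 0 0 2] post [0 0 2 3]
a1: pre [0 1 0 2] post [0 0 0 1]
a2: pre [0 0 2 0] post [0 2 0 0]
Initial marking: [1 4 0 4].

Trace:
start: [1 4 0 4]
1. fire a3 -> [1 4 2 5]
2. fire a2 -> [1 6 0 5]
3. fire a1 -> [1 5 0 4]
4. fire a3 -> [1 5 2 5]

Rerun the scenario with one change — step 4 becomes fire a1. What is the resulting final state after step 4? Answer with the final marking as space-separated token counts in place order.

1 4 0 3

(re-executing from step 4 with the substitution; state before step 4: [1 5 0 4])
4. fire a1 -> [1 4 0 3]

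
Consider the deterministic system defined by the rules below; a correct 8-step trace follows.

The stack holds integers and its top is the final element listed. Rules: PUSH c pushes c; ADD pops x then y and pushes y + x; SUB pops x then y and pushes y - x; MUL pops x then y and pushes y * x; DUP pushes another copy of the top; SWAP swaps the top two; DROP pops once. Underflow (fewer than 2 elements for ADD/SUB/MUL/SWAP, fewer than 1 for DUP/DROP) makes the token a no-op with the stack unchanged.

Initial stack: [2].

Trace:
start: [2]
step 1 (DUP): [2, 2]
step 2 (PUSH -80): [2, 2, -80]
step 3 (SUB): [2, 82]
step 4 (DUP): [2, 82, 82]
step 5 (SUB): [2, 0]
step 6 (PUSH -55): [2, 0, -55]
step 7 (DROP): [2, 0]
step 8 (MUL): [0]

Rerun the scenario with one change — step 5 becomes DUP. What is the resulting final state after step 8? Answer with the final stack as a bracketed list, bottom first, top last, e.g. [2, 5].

[2, 82, 6724]

(re-executing from step 5 with the substitution; state before step 5: [2, 82, 82])
step 5 (DUP): [2, 82, 82, 82]
step 6 (PUSH -55): [2, 82, 82, 82, -55]
step 7 (DROP): [2, 82, 82, 82]
step 8 (MUL): [2, 82, 6724]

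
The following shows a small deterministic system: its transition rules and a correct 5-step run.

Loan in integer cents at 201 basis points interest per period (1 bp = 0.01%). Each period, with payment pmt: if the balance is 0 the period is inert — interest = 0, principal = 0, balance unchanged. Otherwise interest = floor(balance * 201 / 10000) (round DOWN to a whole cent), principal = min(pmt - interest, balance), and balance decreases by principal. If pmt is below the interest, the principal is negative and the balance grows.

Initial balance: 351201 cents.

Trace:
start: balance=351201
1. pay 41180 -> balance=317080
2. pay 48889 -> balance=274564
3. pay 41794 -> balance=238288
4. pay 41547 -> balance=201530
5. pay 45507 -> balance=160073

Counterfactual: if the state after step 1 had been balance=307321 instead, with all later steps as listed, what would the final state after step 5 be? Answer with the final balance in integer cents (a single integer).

state after step 1 := balance=307321
2. pay 48889 -> balance=264609
3. pay 41794 -> balance=228133
4. pay 41547 -> balance=191171
5. pay 45507 -> balance=149506

149506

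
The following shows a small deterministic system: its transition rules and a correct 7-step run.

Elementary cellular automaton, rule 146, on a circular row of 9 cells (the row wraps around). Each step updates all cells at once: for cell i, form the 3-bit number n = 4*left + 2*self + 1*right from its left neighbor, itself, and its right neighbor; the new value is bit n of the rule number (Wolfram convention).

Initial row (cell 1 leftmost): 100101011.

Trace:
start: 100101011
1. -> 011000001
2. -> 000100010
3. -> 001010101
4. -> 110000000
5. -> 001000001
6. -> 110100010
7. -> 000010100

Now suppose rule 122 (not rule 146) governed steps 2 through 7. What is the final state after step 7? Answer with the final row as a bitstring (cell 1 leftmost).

100111111

(re-executing steps 2..7 under rule 122; state before step 2: 011000001)
2. -> 111100010
3. -> 100110101
4. -> 111111011
5. -> 000001110
6. -> 000011011
7. -> 100111111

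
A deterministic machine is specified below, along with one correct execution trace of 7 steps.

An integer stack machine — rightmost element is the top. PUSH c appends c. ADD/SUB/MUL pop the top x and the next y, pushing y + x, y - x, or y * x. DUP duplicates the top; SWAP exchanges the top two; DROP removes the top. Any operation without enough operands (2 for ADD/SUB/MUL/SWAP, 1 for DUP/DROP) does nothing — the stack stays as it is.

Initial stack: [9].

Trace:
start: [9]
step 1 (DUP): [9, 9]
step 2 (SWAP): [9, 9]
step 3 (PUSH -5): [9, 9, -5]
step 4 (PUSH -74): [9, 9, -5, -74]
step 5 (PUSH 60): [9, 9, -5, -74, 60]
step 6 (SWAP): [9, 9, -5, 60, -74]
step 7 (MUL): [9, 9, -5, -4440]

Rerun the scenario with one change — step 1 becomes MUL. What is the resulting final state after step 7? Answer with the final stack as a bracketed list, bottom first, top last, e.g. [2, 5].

(re-executing from step 1 with the substitution; state before step 1: [9])
step 1 (MUL): [9]
step 2 (SWAP): [9]
step 3 (PUSH -5): [9, -5]
step 4 (PUSH -74): [9, -5, -74]
step 5 (PUSH 60): [9, -5, -74, 60]
step 6 (SWAP): [9, -5, 60, -74]
step 7 (MUL): [9, -5, -4440]

[9, -5, -4440]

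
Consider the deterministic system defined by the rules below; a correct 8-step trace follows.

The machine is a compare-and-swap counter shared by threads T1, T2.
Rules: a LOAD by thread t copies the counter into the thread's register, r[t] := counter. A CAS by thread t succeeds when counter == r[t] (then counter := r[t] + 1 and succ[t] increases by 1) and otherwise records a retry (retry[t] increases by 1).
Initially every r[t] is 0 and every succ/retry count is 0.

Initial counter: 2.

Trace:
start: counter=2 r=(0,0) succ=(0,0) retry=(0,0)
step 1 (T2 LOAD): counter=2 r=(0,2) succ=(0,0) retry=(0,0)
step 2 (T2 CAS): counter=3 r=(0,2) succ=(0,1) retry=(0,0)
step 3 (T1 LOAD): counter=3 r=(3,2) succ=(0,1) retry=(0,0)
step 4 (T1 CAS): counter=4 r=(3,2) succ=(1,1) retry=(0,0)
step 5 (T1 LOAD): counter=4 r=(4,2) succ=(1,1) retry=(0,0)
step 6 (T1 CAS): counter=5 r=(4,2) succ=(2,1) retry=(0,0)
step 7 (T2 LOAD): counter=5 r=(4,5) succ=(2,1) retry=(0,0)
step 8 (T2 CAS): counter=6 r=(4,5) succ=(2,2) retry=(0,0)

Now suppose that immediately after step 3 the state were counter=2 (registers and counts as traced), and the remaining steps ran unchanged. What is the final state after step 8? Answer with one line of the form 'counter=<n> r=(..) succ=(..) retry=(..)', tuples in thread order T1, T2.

counter=4 r=(2,3) succ=(1,2) retry=(1,0)

state after step 3 := counter=2 r=(3,2) succ=(0,1) retry=(0,0)
step 4 (T1 CAS): counter=2 r=(3,2) succ=(0,1) retry=(1,0)
step 5 (T1 LOAD): counter=2 r=(2,2) succ=(0,1) retry=(1,0)
step 6 (T1 CAS): counter=3 r=(2,2) succ=(1,1) retry=(1,0)
step 7 (T2 LOAD): counter=3 r=(2,3) succ=(1,1) retry=(1,0)
step 8 (T2 CAS): counter=4 r=(2,3) succ=(1,2) retry=(1,0)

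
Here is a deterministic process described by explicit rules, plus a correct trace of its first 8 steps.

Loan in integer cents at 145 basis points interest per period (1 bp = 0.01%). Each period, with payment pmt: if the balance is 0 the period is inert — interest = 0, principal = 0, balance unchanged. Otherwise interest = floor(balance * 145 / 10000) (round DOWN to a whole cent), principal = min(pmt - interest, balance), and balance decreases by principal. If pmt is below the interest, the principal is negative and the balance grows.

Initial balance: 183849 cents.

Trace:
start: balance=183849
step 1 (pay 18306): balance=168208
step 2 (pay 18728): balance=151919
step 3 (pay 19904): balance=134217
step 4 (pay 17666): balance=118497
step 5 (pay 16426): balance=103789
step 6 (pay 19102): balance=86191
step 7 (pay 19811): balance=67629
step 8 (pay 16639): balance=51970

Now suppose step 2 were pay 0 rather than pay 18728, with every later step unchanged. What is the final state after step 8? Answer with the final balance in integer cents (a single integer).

72388

(re-executing from step 2 with the substitution; state before step 2: balance=168208)
step 2 (pay 0): balance=170647
step 3 (pay 19904): balance=153217
step 4 (pay 17666): balance=137772
step 5 (pay 16426): balance=123343
step 6 (pay 19102): balance=106029
step 7 (pay 19811): balance=87755
step 8 (pay 16639): balance=72388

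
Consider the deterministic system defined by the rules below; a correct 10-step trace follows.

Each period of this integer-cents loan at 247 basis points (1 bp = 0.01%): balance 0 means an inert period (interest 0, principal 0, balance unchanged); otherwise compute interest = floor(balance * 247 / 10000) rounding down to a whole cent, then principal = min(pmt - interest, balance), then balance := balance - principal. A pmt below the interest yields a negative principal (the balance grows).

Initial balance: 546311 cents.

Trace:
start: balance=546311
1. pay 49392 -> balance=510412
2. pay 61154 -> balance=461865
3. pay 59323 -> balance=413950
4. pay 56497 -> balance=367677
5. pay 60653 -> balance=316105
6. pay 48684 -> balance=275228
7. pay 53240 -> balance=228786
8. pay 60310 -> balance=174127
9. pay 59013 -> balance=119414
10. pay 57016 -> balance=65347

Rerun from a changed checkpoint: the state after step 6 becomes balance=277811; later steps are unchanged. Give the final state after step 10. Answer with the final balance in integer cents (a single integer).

68194

state after step 6 := balance=277811
7. pay 53240 -> balance=231432
8. pay 60310 -> balance=176838
9. pay 59013 -> balance=122192
10. pay 57016 -> balance=68194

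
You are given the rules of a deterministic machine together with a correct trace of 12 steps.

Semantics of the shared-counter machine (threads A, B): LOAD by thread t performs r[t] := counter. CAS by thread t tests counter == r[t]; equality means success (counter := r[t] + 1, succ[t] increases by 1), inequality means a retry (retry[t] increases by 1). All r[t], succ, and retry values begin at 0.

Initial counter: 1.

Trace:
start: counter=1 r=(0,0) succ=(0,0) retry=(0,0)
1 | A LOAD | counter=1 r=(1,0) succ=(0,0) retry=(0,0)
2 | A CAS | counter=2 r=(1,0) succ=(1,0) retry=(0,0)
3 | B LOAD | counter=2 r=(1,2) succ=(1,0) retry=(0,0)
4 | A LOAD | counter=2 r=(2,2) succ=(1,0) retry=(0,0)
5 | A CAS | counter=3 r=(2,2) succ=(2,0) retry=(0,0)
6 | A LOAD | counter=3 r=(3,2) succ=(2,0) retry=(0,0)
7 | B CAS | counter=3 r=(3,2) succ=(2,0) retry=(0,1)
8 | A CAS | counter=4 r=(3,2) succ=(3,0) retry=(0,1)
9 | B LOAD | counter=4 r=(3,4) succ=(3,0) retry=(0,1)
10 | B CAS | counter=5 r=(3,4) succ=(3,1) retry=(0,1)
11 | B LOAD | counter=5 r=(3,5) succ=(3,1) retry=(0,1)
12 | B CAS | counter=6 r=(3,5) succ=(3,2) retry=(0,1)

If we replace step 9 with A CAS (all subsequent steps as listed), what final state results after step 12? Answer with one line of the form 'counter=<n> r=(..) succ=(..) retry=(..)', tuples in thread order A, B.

counter=5 r=(3,4) succ=(3,1) retry=(1,2)

(re-executing from step 9 with the substitution; state before step 9: counter=4 r=(3,2) succ=(3,0) retry=(0,1))
9 | A CAS | counter=4 r=(3,2) succ=(3,0) retry=(1,1)
10 | B CAS | counter=4 r=(3,2) succ=(3,0) retry=(1,2)
11 | B LOAD | counter=4 r=(3,4) succ=(3,0) retry=(1,2)
12 | B CAS | counter=5 r=(3,4) succ=(3,1) retry=(1,2)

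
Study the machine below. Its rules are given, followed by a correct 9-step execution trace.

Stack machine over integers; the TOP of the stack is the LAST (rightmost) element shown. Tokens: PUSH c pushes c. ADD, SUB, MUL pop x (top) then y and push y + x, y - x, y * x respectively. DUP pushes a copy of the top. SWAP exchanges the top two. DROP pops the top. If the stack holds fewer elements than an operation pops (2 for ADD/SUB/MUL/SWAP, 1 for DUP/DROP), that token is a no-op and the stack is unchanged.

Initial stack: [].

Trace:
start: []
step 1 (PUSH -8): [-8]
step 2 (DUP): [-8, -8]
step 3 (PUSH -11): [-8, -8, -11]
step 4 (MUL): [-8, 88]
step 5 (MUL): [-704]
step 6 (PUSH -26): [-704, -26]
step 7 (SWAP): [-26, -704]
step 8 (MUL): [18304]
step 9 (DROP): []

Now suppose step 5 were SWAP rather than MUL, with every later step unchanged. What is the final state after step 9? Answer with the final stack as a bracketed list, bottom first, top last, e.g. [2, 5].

[88]

(re-executing from step 5 with the substitution; state before step 5: [-8, 88])
step 5 (SWAP): [88, -8]
step 6 (PUSH -26): [88, -8, -26]
step 7 (SWAP): [88, -26, -8]
step 8 (MUL): [88, 208]
step 9 (DROP): [88]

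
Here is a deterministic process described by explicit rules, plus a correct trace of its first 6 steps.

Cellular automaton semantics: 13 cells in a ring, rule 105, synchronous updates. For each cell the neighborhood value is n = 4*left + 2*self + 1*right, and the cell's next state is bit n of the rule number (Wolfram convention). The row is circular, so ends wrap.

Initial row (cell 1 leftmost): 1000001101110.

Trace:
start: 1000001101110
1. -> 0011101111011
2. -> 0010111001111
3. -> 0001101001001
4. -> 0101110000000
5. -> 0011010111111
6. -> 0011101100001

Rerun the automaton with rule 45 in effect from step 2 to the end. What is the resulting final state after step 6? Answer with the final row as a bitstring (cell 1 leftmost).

1011010010110

(re-executing steps 2..6 under rule 45; state before step 2: 0011101111011)
2. -> 0010011000110
3. -> 1010010010100
4. -> 1110010011100
5. -> 1000010010000
6. -> 1011010010110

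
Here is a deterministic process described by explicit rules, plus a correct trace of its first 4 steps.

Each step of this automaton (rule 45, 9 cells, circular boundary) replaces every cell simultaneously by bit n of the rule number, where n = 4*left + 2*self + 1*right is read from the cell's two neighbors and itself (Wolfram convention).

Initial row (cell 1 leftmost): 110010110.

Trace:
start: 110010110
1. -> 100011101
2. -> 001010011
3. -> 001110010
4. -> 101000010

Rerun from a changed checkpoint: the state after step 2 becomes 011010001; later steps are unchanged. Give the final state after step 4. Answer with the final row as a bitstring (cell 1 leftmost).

001101111

state after step 2 := 011010001
3. -> 110110101
4. -> 001101111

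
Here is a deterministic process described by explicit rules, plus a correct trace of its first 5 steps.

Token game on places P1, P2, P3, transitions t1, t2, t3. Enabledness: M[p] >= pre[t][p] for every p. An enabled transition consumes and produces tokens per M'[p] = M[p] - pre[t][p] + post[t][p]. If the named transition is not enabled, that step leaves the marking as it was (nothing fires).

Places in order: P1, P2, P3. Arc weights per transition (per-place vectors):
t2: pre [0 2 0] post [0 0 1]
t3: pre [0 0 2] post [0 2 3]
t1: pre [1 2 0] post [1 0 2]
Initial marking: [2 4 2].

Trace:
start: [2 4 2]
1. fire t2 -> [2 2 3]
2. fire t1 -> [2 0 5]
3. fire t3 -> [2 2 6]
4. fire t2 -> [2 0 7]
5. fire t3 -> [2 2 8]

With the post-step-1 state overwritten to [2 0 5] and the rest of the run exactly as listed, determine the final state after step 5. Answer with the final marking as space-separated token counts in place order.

state after step 1 := [2 0 5]
2. fire t1 -> [2 0 5]
3. fire t3 -> [2 2 6]
4. fire t2 -> [2 0 7]
5. fire t3 -> [2 2 8]

2 2 8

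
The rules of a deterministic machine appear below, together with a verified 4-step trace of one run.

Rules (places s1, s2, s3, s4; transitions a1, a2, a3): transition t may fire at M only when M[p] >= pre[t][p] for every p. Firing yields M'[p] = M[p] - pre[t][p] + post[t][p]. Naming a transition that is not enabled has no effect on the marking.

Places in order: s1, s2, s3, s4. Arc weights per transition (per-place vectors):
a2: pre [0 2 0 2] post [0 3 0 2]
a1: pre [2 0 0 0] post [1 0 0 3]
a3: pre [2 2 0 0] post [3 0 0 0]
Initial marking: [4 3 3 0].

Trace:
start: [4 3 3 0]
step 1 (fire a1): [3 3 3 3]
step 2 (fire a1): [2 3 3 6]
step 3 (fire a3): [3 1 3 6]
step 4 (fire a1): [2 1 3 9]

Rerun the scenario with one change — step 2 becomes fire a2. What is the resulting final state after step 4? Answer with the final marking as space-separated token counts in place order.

3 2 3 6

(re-executing from step 2 with the substitution; state before step 2: [3 3 3 3])
step 2 (fire a2): [3 4 3 3]
step 3 (fire a3): [4 2 3 3]
step 4 (fire a1): [3 2 3 6]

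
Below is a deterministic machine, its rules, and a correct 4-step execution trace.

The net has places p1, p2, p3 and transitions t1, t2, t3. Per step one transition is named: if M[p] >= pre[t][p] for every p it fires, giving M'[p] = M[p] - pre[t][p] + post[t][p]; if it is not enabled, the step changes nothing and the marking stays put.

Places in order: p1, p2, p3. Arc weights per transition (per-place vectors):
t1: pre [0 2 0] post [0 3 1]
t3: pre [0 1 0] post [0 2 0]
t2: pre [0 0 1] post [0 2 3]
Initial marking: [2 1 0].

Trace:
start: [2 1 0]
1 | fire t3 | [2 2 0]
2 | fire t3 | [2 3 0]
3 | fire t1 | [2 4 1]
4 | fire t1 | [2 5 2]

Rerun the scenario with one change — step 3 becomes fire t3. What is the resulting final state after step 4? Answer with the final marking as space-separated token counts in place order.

2 5 1

(re-executing from step 3 with the substitution; state before step 3: [2 3 0])
3 | fire t3 | [2 4 0]
4 | fire t1 | [2 5 1]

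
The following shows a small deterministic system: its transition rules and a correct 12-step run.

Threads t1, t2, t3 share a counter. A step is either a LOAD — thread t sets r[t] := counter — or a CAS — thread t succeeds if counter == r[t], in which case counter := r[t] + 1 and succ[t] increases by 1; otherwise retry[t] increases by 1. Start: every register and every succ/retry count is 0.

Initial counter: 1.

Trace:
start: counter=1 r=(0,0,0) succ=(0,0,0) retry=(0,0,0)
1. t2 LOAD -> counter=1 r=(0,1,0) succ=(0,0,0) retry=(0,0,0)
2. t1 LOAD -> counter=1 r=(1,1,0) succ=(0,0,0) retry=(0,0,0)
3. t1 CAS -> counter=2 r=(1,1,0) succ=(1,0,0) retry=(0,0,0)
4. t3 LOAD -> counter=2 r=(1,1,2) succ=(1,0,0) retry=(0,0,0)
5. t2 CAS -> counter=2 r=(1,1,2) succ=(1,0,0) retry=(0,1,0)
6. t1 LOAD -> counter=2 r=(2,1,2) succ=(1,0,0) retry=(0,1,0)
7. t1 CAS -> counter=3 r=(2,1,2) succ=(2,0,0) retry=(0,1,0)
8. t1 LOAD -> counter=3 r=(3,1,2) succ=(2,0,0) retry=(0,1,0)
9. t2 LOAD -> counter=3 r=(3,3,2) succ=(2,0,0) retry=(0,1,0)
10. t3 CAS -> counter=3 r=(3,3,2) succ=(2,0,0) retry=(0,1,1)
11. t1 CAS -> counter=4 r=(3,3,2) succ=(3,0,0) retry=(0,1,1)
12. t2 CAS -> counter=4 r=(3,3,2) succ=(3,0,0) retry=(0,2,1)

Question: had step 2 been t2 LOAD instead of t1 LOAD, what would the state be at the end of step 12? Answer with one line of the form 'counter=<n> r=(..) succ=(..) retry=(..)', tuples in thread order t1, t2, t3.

(re-executing from step 2 with the substitution; state before step 2: counter=1 r=(0,1,0) succ=(0,0,0) retry=(0,0,0))
2. t2 LOAD -> counter=1 r=(0,1,0) succ=(0,0,0) retry=(0,0,0)
3. t1 CAS -> counter=1 r=(0,1,0) succ=(0,0,0) retry=(1,0,0)
4. t3 LOAD -> counter=1 r=(0,1,1) succ=(0,0,0) retry=(1,0,0)
5. t2 CAS -> counter=2 r=(0,1,1) succ=(0,1,0) retry=(1,0,0)
6. t1 LOAD -> counter=2 r=(2,1,1) succ=(0,1,0) retry=(1,0,0)
7. t1 CAS -> counter=3 r=(2,1,1) succ=(1,1,0) retry=(1,0,0)
8. t1 LOAD -> counter=3 r=(3,1,1) succ=(1,1,0) retry=(1,0,0)
9. t2 LOAD -> counter=3 r=(3,3,1) succ=(1,1,0) retry=(1,0,0)
10. t3 CAS -> counter=3 r=(3,3,1) succ=(1,1,0) retry=(1,0,1)
11. t1 CAS -> counter=4 r=(3,3,1) succ=(2,1,0) retry=(1,0,1)
12. t2 CAS -> counter=4 r=(3,3,1) succ=(2,1,0) retry=(1,1,1)

counter=4 r=(3,3,1) succ=(2,1,0) retry=(1,1,1)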